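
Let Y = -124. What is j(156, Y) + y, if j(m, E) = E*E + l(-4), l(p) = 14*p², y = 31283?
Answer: 46883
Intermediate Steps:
j(m, E) = 224 + E² (j(m, E) = E*E + 14*(-4)² = E² + 14*16 = E² + 224 = 224 + E²)
j(156, Y) + y = (224 + (-124)²) + 31283 = (224 + 15376) + 31283 = 15600 + 31283 = 46883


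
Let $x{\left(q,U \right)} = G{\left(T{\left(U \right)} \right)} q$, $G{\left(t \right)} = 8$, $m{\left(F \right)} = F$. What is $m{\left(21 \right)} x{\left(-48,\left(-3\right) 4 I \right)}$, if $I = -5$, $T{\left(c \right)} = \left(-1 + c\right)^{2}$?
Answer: $-8064$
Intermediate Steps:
$x{\left(q,U \right)} = 8 q$
$m{\left(21 \right)} x{\left(-48,\left(-3\right) 4 I \right)} = 21 \cdot 8 \left(-48\right) = 21 \left(-384\right) = -8064$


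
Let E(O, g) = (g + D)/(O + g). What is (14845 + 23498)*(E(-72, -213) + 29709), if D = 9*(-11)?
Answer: 108221545437/95 ≈ 1.1392e+9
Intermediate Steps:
D = -99
E(O, g) = (-99 + g)/(O + g) (E(O, g) = (g - 99)/(O + g) = (-99 + g)/(O + g))
(14845 + 23498)*(E(-72, -213) + 29709) = (14845 + 23498)*((-99 - 213)/(-72 - 213) + 29709) = 38343*(-312/(-285) + 29709) = 38343*(-1/285*(-312) + 29709) = 38343*(104/95 + 29709) = 38343*(2822459/95) = 108221545437/95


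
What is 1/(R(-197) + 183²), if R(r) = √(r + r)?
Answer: 33489/1121513515 - I*√394/1121513515 ≈ 2.9861e-5 - 1.7699e-8*I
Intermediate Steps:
R(r) = √2*√r (R(r) = √(2*r) = √2*√r)
1/(R(-197) + 183²) = 1/(√2*√(-197) + 183²) = 1/(√2*(I*√197) + 33489) = 1/(I*√394 + 33489) = 1/(33489 + I*√394)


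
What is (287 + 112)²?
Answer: 159201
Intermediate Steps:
(287 + 112)² = 399² = 159201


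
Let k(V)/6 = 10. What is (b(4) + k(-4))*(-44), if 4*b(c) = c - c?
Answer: -2640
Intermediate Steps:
k(V) = 60 (k(V) = 6*10 = 60)
b(c) = 0 (b(c) = (c - c)/4 = (¼)*0 = 0)
(b(4) + k(-4))*(-44) = (0 + 60)*(-44) = 60*(-44) = -2640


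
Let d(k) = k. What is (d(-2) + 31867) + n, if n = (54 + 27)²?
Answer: 38426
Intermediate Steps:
n = 6561 (n = 81² = 6561)
(d(-2) + 31867) + n = (-2 + 31867) + 6561 = 31865 + 6561 = 38426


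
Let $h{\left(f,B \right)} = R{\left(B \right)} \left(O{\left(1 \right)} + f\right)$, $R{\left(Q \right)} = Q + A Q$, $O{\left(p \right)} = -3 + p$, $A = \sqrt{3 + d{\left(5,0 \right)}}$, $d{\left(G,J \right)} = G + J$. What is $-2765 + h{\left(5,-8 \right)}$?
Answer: $-2789 - 48 \sqrt{2} \approx -2856.9$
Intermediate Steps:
$A = 2 \sqrt{2}$ ($A = \sqrt{3 + \left(5 + 0\right)} = \sqrt{3 + 5} = \sqrt{8} = 2 \sqrt{2} \approx 2.8284$)
$R{\left(Q \right)} = Q + 2 Q \sqrt{2}$ ($R{\left(Q \right)} = Q + 2 \sqrt{2} Q = Q + 2 Q \sqrt{2}$)
$h{\left(f,B \right)} = B \left(1 + 2 \sqrt{2}\right) \left(-2 + f\right)$ ($h{\left(f,B \right)} = B \left(1 + 2 \sqrt{2}\right) \left(\left(-3 + 1\right) + f\right) = B \left(1 + 2 \sqrt{2}\right) \left(-2 + f\right)$)
$-2765 + h{\left(5,-8 \right)} = -2765 - 8 \left(1 + 2 \sqrt{2}\right) \left(-2 + 5\right) = -2765 - 8 \left(1 + 2 \sqrt{2}\right) 3 = -2765 - \left(24 + 48 \sqrt{2}\right) = -2789 - 48 \sqrt{2}$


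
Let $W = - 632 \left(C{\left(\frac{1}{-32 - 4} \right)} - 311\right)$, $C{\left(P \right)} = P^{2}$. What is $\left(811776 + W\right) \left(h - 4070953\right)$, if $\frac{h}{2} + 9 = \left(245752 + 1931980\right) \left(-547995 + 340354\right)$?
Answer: $- \frac{1823816363578879315}{2} \approx -9.1191 \cdot 10^{17}$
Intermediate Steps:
$h = -904372900442$ ($h = -18 + 2 \left(245752 + 1931980\right) \left(-547995 + 340354\right) = -18 + 2 \cdot 2177732 \left(-207641\right) = -18 + 2 \left(-452186450212\right) = -18 - 904372900424 = -904372900442$)
$W = \frac{31841345}{162}$ ($W = - 632 \left(\left(\frac{1}{-32 - 4}\right)^{2} - 311\right) = - 632 \left(\left(\frac{1}{-36}\right)^{2} - 311\right) = - 632 \left(\left(- \frac{1}{36}\right)^{2} - 311\right) = - 632 \left(\frac{1}{1296} - 311\right) = \left(-632\right) \left(- \frac{403055}{1296}\right) = \frac{31841345}{162} \approx 1.9655 \cdot 10^{5}$)
$\left(811776 + W\right) \left(h - 4070953\right) = \left(811776 + \frac{31841345}{162}\right) \left(-904372900442 - 4070953\right) = \frac{163349057}{162} \left(-904376971395\right) = - \frac{1823816363578879315}{2}$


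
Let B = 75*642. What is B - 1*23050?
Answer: 25100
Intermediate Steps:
B = 48150
B - 1*23050 = 48150 - 1*23050 = 48150 - 23050 = 25100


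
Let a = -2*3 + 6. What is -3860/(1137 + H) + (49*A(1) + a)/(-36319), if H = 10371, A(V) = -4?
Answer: -34483943/104489763 ≈ -0.33002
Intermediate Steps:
a = 0 (a = -6 + 6 = 0)
-3860/(1137 + H) + (49*A(1) + a)/(-36319) = -3860/(1137 + 10371) + (49*(-4) + 0)/(-36319) = -3860/11508 + (-196 + 0)*(-1/36319) = -3860*1/11508 - 196*(-1/36319) = -965/2877 + 196/36319 = -34483943/104489763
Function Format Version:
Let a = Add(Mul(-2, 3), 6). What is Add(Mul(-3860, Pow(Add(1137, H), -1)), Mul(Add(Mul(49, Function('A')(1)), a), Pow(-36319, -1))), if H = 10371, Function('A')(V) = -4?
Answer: Rational(-34483943, 104489763) ≈ -0.33002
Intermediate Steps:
a = 0 (a = Add(-6, 6) = 0)
Add(Mul(-3860, Pow(Add(1137, H), -1)), Mul(Add(Mul(49, Function('A')(1)), a), Pow(-36319, -1))) = Add(Mul(-3860, Pow(Add(1137, 10371), -1)), Mul(Add(Mul(49, -4), 0), Pow(-36319, -1))) = Add(Mul(-3860, Pow(11508, -1)), Mul(Add(-196, 0), Rational(-1, 36319))) = Add(Mul(-3860, Rational(1, 11508)), Mul(-196, Rational(-1, 36319))) = Add(Rational(-965, 2877), Rational(196, 36319)) = Rational(-34483943, 104489763)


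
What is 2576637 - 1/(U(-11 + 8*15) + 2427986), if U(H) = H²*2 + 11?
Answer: 6317292954482/2451759 ≈ 2.5766e+6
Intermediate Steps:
U(H) = 11 + 2*H² (U(H) = 2*H² + 11 = 11 + 2*H²)
2576637 - 1/(U(-11 + 8*15) + 2427986) = 2576637 - 1/((11 + 2*(-11 + 8*15)²) + 2427986) = 2576637 - 1/((11 + 2*(-11 + 120)²) + 2427986) = 2576637 - 1/((11 + 2*109²) + 2427986) = 2576637 - 1/((11 + 2*11881) + 2427986) = 2576637 - 1/((11 + 23762) + 2427986) = 2576637 - 1/(23773 + 2427986) = 2576637 - 1/2451759 = 6317292954482/2451759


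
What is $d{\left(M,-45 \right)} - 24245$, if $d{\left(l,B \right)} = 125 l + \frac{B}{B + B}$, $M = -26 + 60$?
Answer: $- \frac{39989}{2} \approx -19995.0$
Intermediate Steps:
$M = 34$
$d{\left(l,B \right)} = \frac{1}{2} + 125 l$ ($d{\left(l,B \right)} = 125 l + \frac{B}{2 B} = 125 l + \frac{1}{2 B} B = 125 l + \frac{1}{2} = \frac{1}{2} + 125 l$)
$d{\left(M,-45 \right)} - 24245 = \left(\frac{1}{2} + 125 \cdot 34\right) - 24245 = \left(\frac{1}{2} + 4250\right) - 24245 = \frac{8501}{2} - 24245 = - \frac{39989}{2}$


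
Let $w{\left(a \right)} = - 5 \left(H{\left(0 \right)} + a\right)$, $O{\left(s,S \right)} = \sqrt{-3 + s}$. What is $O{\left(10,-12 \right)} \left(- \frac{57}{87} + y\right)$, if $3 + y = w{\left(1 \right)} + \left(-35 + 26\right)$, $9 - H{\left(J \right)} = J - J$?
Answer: $- \frac{1817 \sqrt{7}}{29} \approx -165.77$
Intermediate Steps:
$H{\left(J \right)} = 9$ ($H{\left(J \right)} = 9 - \left(J - J\right) = 9 - 0 = 9 + 0 = 9$)
$w{\left(a \right)} = -45 - 5 a$ ($w{\left(a \right)} = - 5 \left(9 + a\right) = -45 - 5 a$)
$y = -62$ ($y = -3 + \left(\left(-45 - 5\right) + \left(-35 + 26\right)\right) = -3 - 59 = -62$)
$O{\left(10,-12 \right)} \left(- \frac{57}{87} + y\right) = \sqrt{-3 + 10} \left(- \frac{57}{87} - 62\right) = \sqrt{7} \left(\left(-57\right) \frac{1}{87} - 62\right) = \sqrt{7} \left(- \frac{19}{29} - 62\right) = \sqrt{7} \left(- \frac{1817}{29}\right) = - \frac{1817 \sqrt{7}}{29}$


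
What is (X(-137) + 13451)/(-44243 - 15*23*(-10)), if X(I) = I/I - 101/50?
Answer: -672499/2039650 ≈ -0.32971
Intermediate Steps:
X(I) = -51/50 (X(I) = 1 - 101*1/50 = 1 - 101/50 = -51/50)
(X(-137) + 13451)/(-44243 - 15*23*(-10)) = (-51/50 + 13451)/(-44243 - 15*23*(-10)) = 672499/(50*(-44243 - 345*(-10))) = 672499/(50*(-44243 + 3450)) = (672499/50)/(-40793) = (672499/50)*(-1/40793) = -672499/2039650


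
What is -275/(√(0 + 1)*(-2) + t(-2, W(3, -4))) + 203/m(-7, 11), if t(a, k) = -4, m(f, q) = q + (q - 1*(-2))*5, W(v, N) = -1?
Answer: 11059/228 ≈ 48.504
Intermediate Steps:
m(f, q) = 10 + 6*q (m(f, q) = q + (q + 2)*5 = q + (2 + q)*5 = q + (10 + 5*q) = 10 + 6*q)
-275/(√(0 + 1)*(-2) + t(-2, W(3, -4))) + 203/m(-7, 11) = -275/(√(0 + 1)*(-2) - 4) + 203/(10 + 6*11) = -275/(√1*(-2) - 4) + 203/(10 + 66) = -275/(1*(-2) - 4) + 203/76 = -275/(-2 - 4) + 203*(1/76) = -275/(-6) + 203/76 = -275*(-⅙) + 203/76 = 275/6 + 203/76 = 11059/228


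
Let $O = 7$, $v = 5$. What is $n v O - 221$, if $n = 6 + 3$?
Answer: $94$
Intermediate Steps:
$n = 9$
$n v O - 221 = 9 \cdot 5 \cdot 7 - 221 = 45 \cdot 7 - 221 = 315 - 221 = 94$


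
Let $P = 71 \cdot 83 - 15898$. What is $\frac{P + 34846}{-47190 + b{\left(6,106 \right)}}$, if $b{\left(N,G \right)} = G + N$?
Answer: $- \frac{24841}{47078} \approx -0.52766$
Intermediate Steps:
$P = -10005$ ($P = 5893 - 15898 = -10005$)
$\frac{P + 34846}{-47190 + b{\left(6,106 \right)}} = \frac{-10005 + 34846}{-47190 + \left(106 + 6\right)} = \frac{24841}{-47190 + 112} = \frac{24841}{-47078} = 24841 \left(- \frac{1}{47078}\right) = - \frac{24841}{47078}$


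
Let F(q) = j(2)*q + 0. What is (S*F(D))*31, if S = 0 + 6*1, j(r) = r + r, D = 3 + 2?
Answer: 3720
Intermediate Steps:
D = 5
j(r) = 2*r
F(q) = 4*q (F(q) = (2*2)*q + 0 = 4*q + 0 = 4*q)
S = 6 (S = 0 + 6 = 6)
(S*F(D))*31 = (6*(4*5))*31 = (6*20)*31 = 120*31 = 3720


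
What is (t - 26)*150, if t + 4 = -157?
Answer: -28050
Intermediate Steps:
t = -161 (t = -4 - 157 = -161)
(t - 26)*150 = (-161 - 26)*150 = -187*150 = -28050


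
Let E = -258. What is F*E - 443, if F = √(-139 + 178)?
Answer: -443 - 258*√39 ≈ -2054.2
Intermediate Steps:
F = √39 ≈ 6.2450
F*E - 443 = √39*(-258) - 443 = -258*√39 - 443 = -443 - 258*√39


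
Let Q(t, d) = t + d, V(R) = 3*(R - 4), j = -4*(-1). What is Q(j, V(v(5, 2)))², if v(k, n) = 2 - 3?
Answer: 121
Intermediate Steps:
v(k, n) = -1
j = 4
V(R) = -12 + 3*R (V(R) = 3*(-4 + R) = -12 + 3*R)
Q(t, d) = d + t
Q(j, V(v(5, 2)))² = ((-12 + 3*(-1)) + 4)² = ((-12 - 3) + 4)² = (-15 + 4)² = (-11)² = 121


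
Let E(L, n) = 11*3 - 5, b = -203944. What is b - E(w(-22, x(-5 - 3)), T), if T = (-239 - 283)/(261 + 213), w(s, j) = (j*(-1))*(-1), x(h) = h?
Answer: -203972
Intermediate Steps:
w(s, j) = j (w(s, j) = -j*(-1) = j)
T = -87/79 (T = -522/474 = -522*1/474 = -87/79 ≈ -1.1013)
E(L, n) = 28 (E(L, n) = 33 - 5 = 28)
b - E(w(-22, x(-5 - 3)), T) = -203944 - 1*28 = -203944 - 28 = -203972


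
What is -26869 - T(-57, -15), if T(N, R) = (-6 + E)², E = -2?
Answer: -26933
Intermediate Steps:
T(N, R) = 64 (T(N, R) = (-6 - 2)² = (-8)² = 64)
-26869 - T(-57, -15) = -26869 - 1*64 = -26869 - 64 = -26933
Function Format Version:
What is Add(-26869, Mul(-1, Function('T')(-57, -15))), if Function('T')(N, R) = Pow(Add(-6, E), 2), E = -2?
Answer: -26933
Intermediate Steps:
Function('T')(N, R) = 64 (Function('T')(N, R) = Pow(Add(-6, -2), 2) = Pow(-8, 2) = 64)
Add(-26869, Mul(-1, Function('T')(-57, -15))) = Add(-26869, Mul(-1, 64)) = Add(-26869, -64) = -26933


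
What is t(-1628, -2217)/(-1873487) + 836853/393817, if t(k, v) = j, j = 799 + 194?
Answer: 1567442156130/737811029879 ≈ 2.1245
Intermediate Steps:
j = 993
t(k, v) = 993
t(-1628, -2217)/(-1873487) + 836853/393817 = 993/(-1873487) + 836853/393817 = 993*(-1/1873487) + 836853*(1/393817) = -993/1873487 + 836853/393817 = 1567442156130/737811029879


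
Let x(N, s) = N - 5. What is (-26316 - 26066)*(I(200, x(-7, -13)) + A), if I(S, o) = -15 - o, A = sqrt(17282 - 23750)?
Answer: 157146 - 733348*I*sqrt(33) ≈ 1.5715e+5 - 4.2128e+6*I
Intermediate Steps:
x(N, s) = -5 + N
A = 14*I*sqrt(33) (A = sqrt(-6468) = 14*I*sqrt(33) ≈ 80.424*I)
(-26316 - 26066)*(I(200, x(-7, -13)) + A) = (-26316 - 26066)*((-15 - (-5 - 7)) + 14*I*sqrt(33)) = -52382*((-15 - 1*(-12)) + 14*I*sqrt(33)) = -52382*((-15 + 12) + 14*I*sqrt(33)) = -52382*(-3 + 14*I*sqrt(33)) = 157146 - 733348*I*sqrt(33)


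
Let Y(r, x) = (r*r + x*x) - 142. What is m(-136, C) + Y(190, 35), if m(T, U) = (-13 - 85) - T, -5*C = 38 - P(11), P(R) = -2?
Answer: 37221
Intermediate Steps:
Y(r, x) = -142 + r² + x² (Y(r, x) = (r² + x²) - 142 = -142 + r² + x²)
C = -8 (C = -(38 - 1*(-2))/5 = -(38 + 2)/5 = -⅕*40 = -8)
m(T, U) = -98 - T
m(-136, C) + Y(190, 35) = (-98 - 1*(-136)) + (-142 + 190² + 35²) = (-98 + 136) + (-142 + 36100 + 1225) = 38 + 37183 = 37221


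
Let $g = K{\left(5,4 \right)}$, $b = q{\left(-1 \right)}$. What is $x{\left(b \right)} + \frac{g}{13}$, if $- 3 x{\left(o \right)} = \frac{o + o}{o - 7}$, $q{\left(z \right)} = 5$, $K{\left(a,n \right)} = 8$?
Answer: $\frac{89}{39} \approx 2.2821$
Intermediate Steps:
$b = 5$
$g = 8$
$x{\left(o \right)} = - \frac{2 o}{3 \left(-7 + o\right)}$ ($x{\left(o \right)} = - \frac{\left(o + o\right) \frac{1}{o - 7}}{3} = - \frac{2 o \frac{1}{-7 + o}}{3} = - \frac{2 o}{3 \left(-7 + o\right)}$)
$x{\left(b \right)} + \frac{g}{13} = \left(-2\right) 5 \frac{1}{-21 + 3 \cdot 5} + \frac{1}{13} \cdot 8 = \left(-2\right) 5 \frac{1}{-21 + 15} + \frac{1}{13} \cdot 8 = \left(-2\right) 5 \frac{1}{-6} + \frac{8}{13} = \left(-2\right) 5 \left(- \frac{1}{6}\right) + \frac{8}{13} = \frac{5}{3} + \frac{8}{13} = \frac{89}{39}$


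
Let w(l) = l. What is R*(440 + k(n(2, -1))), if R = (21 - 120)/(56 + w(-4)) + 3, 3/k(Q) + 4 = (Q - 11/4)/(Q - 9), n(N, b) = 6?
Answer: 381957/793 ≈ 481.66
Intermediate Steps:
k(Q) = 3/(-4 + (-11/4 + Q)/(-9 + Q)) (k(Q) = 3/(-4 + (Q - 11/4)/(Q - 9)) = 3/(-4 + (Q - 11*¼)/(-9 + Q)) = 3/(-4 + (Q - 11/4)/(-9 + Q)) = 3/(-4 + (-11/4 + Q)/(-9 + Q)))
R = 57/52 (R = (21 - 120)/(56 - 4) + 3 = -99/52 + 3 = 57/52 ≈ 1.0962)
R*(440 + k(n(2, -1))) = 57*(440 + 12*(9 - 1*6)/(-133 + 12*6))/52 = 57*(440 + 12*(9 - 6)/(-133 + 72))/52 = 57*(440 + 12*3/(-61))/52 = 57*(440 + 12*(-1/61)*3)/52 = 57*(440 - 36/61)/52 = (57/52)*(26804/61) = 381957/793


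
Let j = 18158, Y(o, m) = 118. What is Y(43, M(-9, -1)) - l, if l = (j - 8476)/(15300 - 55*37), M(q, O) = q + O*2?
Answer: 1555588/13265 ≈ 117.27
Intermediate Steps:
M(q, O) = q + 2*O
l = 9682/13265 (l = (18158 - 8476)/(15300 - 55*37) = 9682/(15300 - 2035) = 9682/13265 ≈ 0.72989)
Y(43, M(-9, -1)) - l = 118 - 1*9682/13265 = 118 - 9682/13265 = 1555588/13265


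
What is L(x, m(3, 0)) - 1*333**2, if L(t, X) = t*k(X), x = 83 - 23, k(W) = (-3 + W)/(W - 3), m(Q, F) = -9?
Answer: -110829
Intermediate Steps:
k(W) = 1 (k(W) = (-3 + W)/(-3 + W) = 1)
x = 60
L(t, X) = t (L(t, X) = t*1 = t)
L(x, m(3, 0)) - 1*333**2 = 60 - 1*333**2 = 60 - 1*110889 = 60 - 110889 = -110829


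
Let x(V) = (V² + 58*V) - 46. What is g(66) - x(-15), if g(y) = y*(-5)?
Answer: 361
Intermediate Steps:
g(y) = -5*y
x(V) = -46 + V² + 58*V
g(66) - x(-15) = -5*66 - (-46 + (-15)² + 58*(-15)) = -330 - (-46 + 225 - 870) = -330 - 1*(-691) = -330 + 691 = 361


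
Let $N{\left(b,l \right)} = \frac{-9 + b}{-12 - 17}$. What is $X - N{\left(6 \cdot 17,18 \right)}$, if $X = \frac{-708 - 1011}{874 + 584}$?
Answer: $\frac{9527}{4698} \approx 2.0279$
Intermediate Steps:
$N{\left(b,l \right)} = \frac{9}{29} - \frac{b}{29}$ ($N{\left(b,l \right)} = \frac{-9 + b}{-29} = \left(-9 + b\right) \left(- \frac{1}{29}\right) = \frac{9}{29} - \frac{b}{29}$)
$X = - \frac{191}{162}$ ($X = - \frac{1719}{1458} = \left(-1719\right) \frac{1}{1458} = - \frac{191}{162} \approx -1.179$)
$X - N{\left(6 \cdot 17,18 \right)} = - \frac{191}{162} - \left(\frac{9}{29} - \frac{6 \cdot 17}{29}\right) = - \frac{191}{162} - \left(\frac{9}{29} - \frac{102}{29}\right) = - \frac{191}{162} - - \frac{93}{29} = - \frac{191}{162} + \frac{93}{29} = \frac{9527}{4698}$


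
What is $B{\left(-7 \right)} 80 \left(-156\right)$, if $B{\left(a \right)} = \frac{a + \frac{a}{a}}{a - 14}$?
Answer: $- \frac{24960}{7} \approx -3565.7$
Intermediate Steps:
$B{\left(a \right)} = \frac{1 + a}{-14 + a}$ ($B{\left(a \right)} = \frac{a + 1}{-14 + a} = \frac{1 + a}{-14 + a}$)
$B{\left(-7 \right)} 80 \left(-156\right) = \frac{1 - 7}{-14 - 7} \cdot 80 \left(-156\right) = \frac{1}{-21} \left(-6\right) 80 \left(-156\right) = \left(- \frac{1}{21}\right) \left(-6\right) 80 \left(-156\right) = \frac{2}{7} \cdot 80 \left(-156\right) = \frac{160}{7} \left(-156\right) = - \frac{24960}{7}$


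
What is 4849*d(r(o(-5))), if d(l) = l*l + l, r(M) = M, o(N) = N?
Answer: 96980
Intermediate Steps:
d(l) = l + l**2 (d(l) = l**2 + l = l + l**2)
4849*d(r(o(-5))) = 4849*(-5*(1 - 5)) = 4849*(-5*(-4)) = 4849*20 = 96980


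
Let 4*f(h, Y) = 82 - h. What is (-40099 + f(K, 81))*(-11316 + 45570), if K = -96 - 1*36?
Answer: -1371718557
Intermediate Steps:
K = -132 (K = -96 - 36 = -132)
f(h, Y) = 41/2 - h/4 (f(h, Y) = (82 - h)/4 = 41/2 - h/4)
(-40099 + f(K, 81))*(-11316 + 45570) = (-40099 + (41/2 - 1/4*(-132)))*(-11316 + 45570) = (-40099 + (41/2 + 33))*34254 = (-40099 + 107/2)*34254 = -80091/2*34254 = -1371718557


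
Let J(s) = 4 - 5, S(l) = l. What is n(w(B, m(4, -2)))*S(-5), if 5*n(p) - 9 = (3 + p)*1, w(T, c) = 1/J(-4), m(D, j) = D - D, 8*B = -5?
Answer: -11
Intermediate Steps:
J(s) = -1
B = -5/8 (B = (⅛)*(-5) = -5/8 ≈ -0.62500)
m(D, j) = 0
w(T, c) = -1 (w(T, c) = 1/(-1) = -1)
n(p) = 12/5 + p/5 (n(p) = 9/5 + ((3 + p)*1)/5 = 9/5 + (3 + p)/5 = 9/5 + (⅗ + p/5) = 12/5 + p/5)
n(w(B, m(4, -2)))*S(-5) = (12/5 + (⅕)*(-1))*(-5) = (12/5 - ⅕)*(-5) = (11/5)*(-5) = -11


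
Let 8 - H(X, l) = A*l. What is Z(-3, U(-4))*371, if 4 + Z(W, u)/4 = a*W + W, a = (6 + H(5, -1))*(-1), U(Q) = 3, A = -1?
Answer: 47488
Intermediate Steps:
H(X, l) = 8 + l (H(X, l) = 8 - (-1)*l = 8 + l)
a = -13 (a = (6 + (8 - 1))*(-1) = (6 + 7)*(-1) = 13*(-1) = -13)
Z(W, u) = -16 - 48*W (Z(W, u) = -16 + 4*(-13*W + W) = -16 + 4*(-12*W) = -16 - 48*W)
Z(-3, U(-4))*371 = (-16 - 48*(-3))*371 = (-16 + 144)*371 = 128*371 = 47488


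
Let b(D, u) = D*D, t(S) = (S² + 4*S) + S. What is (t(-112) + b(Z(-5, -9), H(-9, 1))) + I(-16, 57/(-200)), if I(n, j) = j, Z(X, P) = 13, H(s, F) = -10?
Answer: 2430543/200 ≈ 12153.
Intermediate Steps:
t(S) = S² + 5*S
b(D, u) = D²
(t(-112) + b(Z(-5, -9), H(-9, 1))) + I(-16, 57/(-200)) = (-112*(5 - 112) + 13²) + 57/(-200) = (-112*(-107) + 169) + 57*(-1/200) = (11984 + 169) - 57/200 = 12153 - 57/200 = 2430543/200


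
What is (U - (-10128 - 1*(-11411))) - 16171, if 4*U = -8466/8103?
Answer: -94287919/5402 ≈ -17454.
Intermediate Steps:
U = -1411/5402 (U = (-8466/8103)/4 = (-8466*1/8103)/4 = (¼)*(-2822/2701) = -1411/5402 ≈ -0.26120)
(U - (-10128 - 1*(-11411))) - 16171 = (-1411/5402 - (-10128 - 1*(-11411))) - 16171 = (-1411/5402 - (-10128 + 11411)) - 16171 = (-1411/5402 - 1*1283) - 16171 = (-1411/5402 - 1283) - 16171 = -6932177/5402 - 16171 = -94287919/5402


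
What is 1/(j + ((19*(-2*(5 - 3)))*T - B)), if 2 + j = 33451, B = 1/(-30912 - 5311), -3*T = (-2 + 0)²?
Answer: 108669/3645881176 ≈ 2.9806e-5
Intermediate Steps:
T = -4/3 (T = -(-2 + 0)²/3 = -⅓*(-2)² = -⅓*4 = -4/3 ≈ -1.3333)
B = -1/36223 (B = 1/(-36223) = -1/36223 ≈ -2.7607e-5)
j = 33449 (j = -2 + 33451 = 33449)
1/(j + ((19*(-2*(5 - 3)))*T - B)) = 1/(33449 + ((19*(-2*(5 - 3)))*(-4/3) - 1*(-1/36223))) = 1/(33449 + ((19*(-2*2))*(-4/3) + 1/36223)) = 1/(33449 + ((19*(-4))*(-4/3) + 1/36223)) = 1/(33449 + (-76*(-4/3) + 1/36223)) = 1/(33449 + (304/3 + 1/36223)) = 1/(33449 + 11011795/108669) = 1/(3645881176/108669) = 108669/3645881176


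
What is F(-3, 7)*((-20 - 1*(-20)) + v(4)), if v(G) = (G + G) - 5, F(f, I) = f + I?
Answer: 12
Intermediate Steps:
F(f, I) = I + f
v(G) = -5 + 2*G (v(G) = 2*G - 5 = -5 + 2*G)
F(-3, 7)*((-20 - 1*(-20)) + v(4)) = (7 - 3)*((-20 - 1*(-20)) + (-5 + 2*4)) = 4*((-20 + 20) + (-5 + 8)) = 4*(0 + 3) = 4*3 = 12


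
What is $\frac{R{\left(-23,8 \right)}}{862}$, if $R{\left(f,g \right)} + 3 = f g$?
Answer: $- \frac{187}{862} \approx -0.21694$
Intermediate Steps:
$R{\left(f,g \right)} = -3 + f g$
$\frac{R{\left(-23,8 \right)}}{862} = \frac{-3 - 184}{862} = \left(-3 - 184\right) \frac{1}{862} = \left(-187\right) \frac{1}{862} = - \frac{187}{862}$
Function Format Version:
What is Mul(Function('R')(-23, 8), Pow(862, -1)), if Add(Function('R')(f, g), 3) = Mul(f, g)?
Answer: Rational(-187, 862) ≈ -0.21694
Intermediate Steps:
Function('R')(f, g) = Add(-3, Mul(f, g))
Mul(Function('R')(-23, 8), Pow(862, -1)) = Mul(Add(-3, Mul(-23, 8)), Pow(862, -1)) = Mul(Add(-3, -184), Rational(1, 862)) = Mul(-187, Rational(1, 862)) = Rational(-187, 862)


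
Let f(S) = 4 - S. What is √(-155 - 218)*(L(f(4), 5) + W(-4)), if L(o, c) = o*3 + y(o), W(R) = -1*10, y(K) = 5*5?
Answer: 15*I*√373 ≈ 289.7*I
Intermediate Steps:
y(K) = 25
W(R) = -10
L(o, c) = 25 + 3*o (L(o, c) = o*3 + 25 = 3*o + 25 = 25 + 3*o)
√(-155 - 218)*(L(f(4), 5) + W(-4)) = √(-155 - 218)*((25 + 3*(4 - 1*4)) - 10) = √(-373)*((25 + 3*(4 - 4)) - 10) = (I*√373)*((25 + 3*0) - 10) = (I*√373)*((25 + 0) - 10) = (I*√373)*(25 - 10) = (I*√373)*15 = 15*I*√373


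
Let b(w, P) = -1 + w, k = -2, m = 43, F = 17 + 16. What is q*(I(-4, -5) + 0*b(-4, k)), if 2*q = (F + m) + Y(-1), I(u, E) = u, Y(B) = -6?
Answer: -140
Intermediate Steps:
F = 33
q = 35 (q = ((33 + 43) - 6)/2 = (76 - 6)/2 = (1/2)*70 = 35)
q*(I(-4, -5) + 0*b(-4, k)) = 35*(-4 + 0*(-1 - 4)) = 35*(-4 + 0*(-5)) = 35*(-4 + 0) = 35*(-4) = -140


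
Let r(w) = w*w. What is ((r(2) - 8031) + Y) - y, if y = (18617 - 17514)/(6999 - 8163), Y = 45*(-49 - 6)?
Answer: -12223225/1164 ≈ -10501.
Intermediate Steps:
Y = -2475 (Y = 45*(-55) = -2475)
r(w) = w²
y = -1103/1164 (y = 1103/(-1164) = 1103*(-1/1164) = -1103/1164 ≈ -0.94759)
((r(2) - 8031) + Y) - y = ((2² - 8031) - 2475) - 1*(-1103/1164) = ((4 - 8031) - 2475) + 1103/1164 = (-8027 - 2475) + 1103/1164 = -10502 + 1103/1164 = -12223225/1164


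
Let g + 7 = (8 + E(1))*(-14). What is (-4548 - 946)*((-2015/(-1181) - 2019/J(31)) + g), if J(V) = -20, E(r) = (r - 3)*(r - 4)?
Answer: 6510722387/11810 ≈ 5.5129e+5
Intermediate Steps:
E(r) = (-4 + r)*(-3 + r) (E(r) = (-3 + r)*(-4 + r) = (-4 + r)*(-3 + r))
g = -203 (g = -7 + (8 + (12 + 1**2 - 7*1))*(-14) = -7 + (8 + (12 + 1 - 7))*(-14) = -7 + (8 + 6)*(-14) = -7 + 14*(-14) = -7 - 196 = -203)
(-4548 - 946)*((-2015/(-1181) - 2019/J(31)) + g) = (-4548 - 946)*((-2015/(-1181) - 2019/(-20)) - 203) = -5494*((-2015*(-1/1181) - 2019*(-1/20)) - 203) = -5494*((2015/1181 + 2019/20) - 203) = -5494*(2424739/23620 - 203) = -5494*(-2370121/23620) = 6510722387/11810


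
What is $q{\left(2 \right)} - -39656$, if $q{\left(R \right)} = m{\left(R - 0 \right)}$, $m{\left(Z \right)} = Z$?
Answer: $39658$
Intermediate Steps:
$q{\left(R \right)} = R$ ($q{\left(R \right)} = R - 0 = R + 0 = R$)
$q{\left(2 \right)} - -39656 = 2 - -39656 = 2 + 39656 = 39658$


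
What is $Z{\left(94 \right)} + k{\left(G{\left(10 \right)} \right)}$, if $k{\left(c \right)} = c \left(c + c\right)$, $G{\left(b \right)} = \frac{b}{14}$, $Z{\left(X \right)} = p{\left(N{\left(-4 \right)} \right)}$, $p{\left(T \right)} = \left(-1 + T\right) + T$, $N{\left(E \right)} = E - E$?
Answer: $\frac{1}{49} \approx 0.020408$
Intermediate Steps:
$N{\left(E \right)} = 0$
$p{\left(T \right)} = -1 + 2 T$
$Z{\left(X \right)} = -1$ ($Z{\left(X \right)} = -1 + 2 \cdot 0 = -1 + 0 = -1$)
$G{\left(b \right)} = \frac{b}{14}$ ($G{\left(b \right)} = b \frac{1}{14} = \frac{b}{14}$)
$k{\left(c \right)} = 2 c^{2}$ ($k{\left(c \right)} = c 2 c = 2 c^{2}$)
$Z{\left(94 \right)} + k{\left(G{\left(10 \right)} \right)} = -1 + 2 \left(\frac{1}{14} \cdot 10\right)^{2} = -1 + 2 \left(\frac{5}{7}\right)^{2} = -1 + 2 \cdot \frac{25}{49} = -1 + \frac{50}{49} = \frac{1}{49}$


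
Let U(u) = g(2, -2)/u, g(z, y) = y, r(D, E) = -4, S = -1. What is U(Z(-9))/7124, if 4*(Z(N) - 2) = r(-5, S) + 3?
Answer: -2/12467 ≈ -0.00016042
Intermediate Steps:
Z(N) = 7/4 (Z(N) = 2 + (-4 + 3)/4 = 2 + (1/4)*(-1) = 2 - 1/4 = 7/4)
U(u) = -2/u
U(Z(-9))/7124 = -2/7/4/7124 = -2*4/7*(1/7124) = -8/7*1/7124 = -2/12467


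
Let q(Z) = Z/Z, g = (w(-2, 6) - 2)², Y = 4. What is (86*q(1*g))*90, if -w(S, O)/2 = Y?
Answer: 7740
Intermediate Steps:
w(S, O) = -8 (w(S, O) = -2*4 = -8)
g = 100 (g = (-8 - 2)² = (-10)² = 100)
q(Z) = 1
(86*q(1*g))*90 = (86*1)*90 = 86*90 = 7740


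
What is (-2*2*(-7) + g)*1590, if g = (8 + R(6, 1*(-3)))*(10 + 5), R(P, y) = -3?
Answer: 163770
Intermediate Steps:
g = 75 (g = (8 - 3)*(10 + 5) = 5*15 = 75)
(-2*2*(-7) + g)*1590 = (-2*2*(-7) + 75)*1590 = (-4*(-7) + 75)*1590 = (28 + 75)*1590 = 103*1590 = 163770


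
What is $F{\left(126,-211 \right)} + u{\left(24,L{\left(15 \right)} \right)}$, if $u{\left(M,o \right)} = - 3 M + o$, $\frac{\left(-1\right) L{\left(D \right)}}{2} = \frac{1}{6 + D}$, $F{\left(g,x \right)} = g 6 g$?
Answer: $\frac{1998862}{21} \approx 95184.0$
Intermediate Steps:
$F{\left(g,x \right)} = 6 g^{2}$ ($F{\left(g,x \right)} = 6 g g = 6 g^{2}$)
$L{\left(D \right)} = - \frac{2}{6 + D}$
$u{\left(M,o \right)} = o - 3 M$
$F{\left(126,-211 \right)} + u{\left(24,L{\left(15 \right)} \right)} = 6 \cdot 126^{2} - \left(72 + \frac{2}{6 + 15}\right) = 6 \cdot 15876 - \left(72 + \frac{2}{21}\right) = 95256 - \frac{1514}{21} = \frac{1998862}{21}$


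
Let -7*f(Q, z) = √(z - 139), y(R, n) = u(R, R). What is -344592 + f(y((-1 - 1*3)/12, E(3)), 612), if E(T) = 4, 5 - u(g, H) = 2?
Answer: -344592 - √473/7 ≈ -3.4460e+5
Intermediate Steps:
u(g, H) = 3 (u(g, H) = 5 - 1*2 = 5 - 2 = 3)
y(R, n) = 3
f(Q, z) = -√(-139 + z)/7 (f(Q, z) = -√(z - 139)/7 = -√(-139 + z)/7)
-344592 + f(y((-1 - 1*3)/12, E(3)), 612) = -344592 - √(-139 + 612)/7 = -344592 - √473/7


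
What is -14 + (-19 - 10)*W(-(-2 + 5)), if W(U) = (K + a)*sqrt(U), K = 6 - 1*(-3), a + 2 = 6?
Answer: -14 - 377*I*sqrt(3) ≈ -14.0 - 652.98*I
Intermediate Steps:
a = 4 (a = -2 + 6 = 4)
K = 9 (K = 6 + 3 = 9)
W(U) = 13*sqrt(U) (W(U) = (9 + 4)*sqrt(U) = 13*sqrt(U))
-14 + (-19 - 10)*W(-(-2 + 5)) = -14 + (-19 - 10)*(13*sqrt(-(-2 + 5))) = -14 - 377*sqrt(-1*3) = -14 - 377*sqrt(-3) = -14 - 377*I*sqrt(3)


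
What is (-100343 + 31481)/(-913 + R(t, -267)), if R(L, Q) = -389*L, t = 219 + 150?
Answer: 34431/72227 ≈ 0.47671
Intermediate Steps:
t = 369
(-100343 + 31481)/(-913 + R(t, -267)) = (-100343 + 31481)/(-913 - 389*369) = -68862/(-913 - 143541) = -68862/(-144454) = -68862*(-1/144454) = 34431/72227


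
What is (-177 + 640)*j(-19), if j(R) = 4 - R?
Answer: 10649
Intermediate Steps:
(-177 + 640)*j(-19) = (-177 + 640)*(4 - 1*(-19)) = 463*(4 + 19) = 463*23 = 10649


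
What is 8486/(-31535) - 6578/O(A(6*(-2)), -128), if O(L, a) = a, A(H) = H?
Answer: 103175511/2018240 ≈ 51.122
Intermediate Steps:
8486/(-31535) - 6578/O(A(6*(-2)), -128) = 8486/(-31535) - 6578/(-128) = 8486*(-1/31535) - 6578*(-1/128) = -8486/31535 + 3289/64 = 103175511/2018240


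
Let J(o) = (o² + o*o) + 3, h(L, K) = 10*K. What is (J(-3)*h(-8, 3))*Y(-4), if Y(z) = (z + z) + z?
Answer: -7560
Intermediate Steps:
Y(z) = 3*z (Y(z) = 2*z + z = 3*z)
J(o) = 3 + 2*o² (J(o) = (o² + o²) + 3 = 2*o² + 3 = 3 + 2*o²)
(J(-3)*h(-8, 3))*Y(-4) = ((3 + 2*(-3)²)*(10*3))*(3*(-4)) = ((3 + 2*9)*30)*(-12) = ((3 + 18)*30)*(-12) = (21*30)*(-12) = 630*(-12) = -7560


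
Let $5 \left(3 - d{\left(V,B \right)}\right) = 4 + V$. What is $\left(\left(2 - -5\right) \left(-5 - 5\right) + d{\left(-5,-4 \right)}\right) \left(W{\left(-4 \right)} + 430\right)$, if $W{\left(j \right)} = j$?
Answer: $- \frac{142284}{5} \approx -28457.0$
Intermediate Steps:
$d{\left(V,B \right)} = \frac{11}{5} - \frac{V}{5}$ ($d{\left(V,B \right)} = 3 - \frac{4 + V}{5} = 3 - \left(\frac{4}{5} + \frac{V}{5}\right) = \frac{11}{5} - \frac{V}{5}$)
$\left(\left(2 - -5\right) \left(-5 - 5\right) + d{\left(-5,-4 \right)}\right) \left(W{\left(-4 \right)} + 430\right) = \left(\left(2 - -5\right) \left(-5 - 5\right) + \left(\frac{11}{5} - -1\right)\right) \left(-4 + 430\right) = \left(\left(2 + 5\right) \left(-5 - 5\right) + \left(\frac{11}{5} + 1\right)\right) 426 = \left(7 \left(-10\right) + \frac{16}{5}\right) 426 = \left(-70 + \frac{16}{5}\right) 426 = \left(- \frac{334}{5}\right) 426 = - \frac{142284}{5}$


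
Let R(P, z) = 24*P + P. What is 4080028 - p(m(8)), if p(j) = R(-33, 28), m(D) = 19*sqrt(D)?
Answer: 4080853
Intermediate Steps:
R(P, z) = 25*P
p(j) = -825 (p(j) = 25*(-33) = -825)
4080028 - p(m(8)) = 4080028 - 1*(-825) = 4080028 + 825 = 4080853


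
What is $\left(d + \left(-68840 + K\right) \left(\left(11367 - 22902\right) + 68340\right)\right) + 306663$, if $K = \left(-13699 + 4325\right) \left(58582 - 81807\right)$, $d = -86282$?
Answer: $12363171639931$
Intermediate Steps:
$K = 217711150$ ($K = \left(-9374\right) \left(-23225\right) = 217711150$)
$\left(d + \left(-68840 + K\right) \left(\left(11367 - 22902\right) + 68340\right)\right) + 306663 = \left(-86282 + \left(-68840 + 217711150\right) \left(\left(11367 - 22902\right) + 68340\right)\right) + 306663 = \left(-86282 + 217642310 \left(\left(11367 - 22902\right) + 68340\right)\right) + 306663 = \left(-86282 + 217642310 \left(-11535 + 68340\right)\right) + 306663 = \left(-86282 + 217642310 \cdot 56805\right) + 306663 = \left(-86282 + 12363171419550\right) + 306663 = 12363171333268 + 306663 = 12363171639931$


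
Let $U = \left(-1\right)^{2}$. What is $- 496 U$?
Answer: $-496$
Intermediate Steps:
$U = 1$
$- 496 U = \left(-496\right) 1 = -496$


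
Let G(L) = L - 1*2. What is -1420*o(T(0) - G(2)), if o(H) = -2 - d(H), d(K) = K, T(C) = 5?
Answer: 9940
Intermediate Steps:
G(L) = -2 + L (G(L) = L - 2 = -2 + L)
o(H) = -2 - H
-1420*o(T(0) - G(2)) = -1420*(-2 - (5 - (-2 + 2))) = -1420*(-2 - (5 - 1*0)) = -1420*(-2 - (5 + 0)) = -1420*(-2 - 1*5) = -1420*(-2 - 5) = -1420*(-7) = 9940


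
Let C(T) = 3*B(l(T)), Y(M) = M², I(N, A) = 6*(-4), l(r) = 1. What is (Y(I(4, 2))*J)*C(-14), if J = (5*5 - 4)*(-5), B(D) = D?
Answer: -181440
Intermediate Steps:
I(N, A) = -24
J = -105 (J = (25 - 4)*(-5) = 21*(-5) = -105)
C(T) = 3 (C(T) = 3*1 = 3)
(Y(I(4, 2))*J)*C(-14) = ((-24)²*(-105))*3 = (576*(-105))*3 = -60480*3 = -181440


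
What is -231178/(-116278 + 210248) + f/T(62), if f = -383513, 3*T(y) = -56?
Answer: 54051601931/2631160 ≈ 20543.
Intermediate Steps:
T(y) = -56/3 (T(y) = (1/3)*(-56) = -56/3)
-231178/(-116278 + 210248) + f/T(62) = -231178/(-116278 + 210248) - 383513/(-56/3) = -231178/93970 - 383513*(-3/56) = -231178*1/93970 + 1150539/56 = -115589/46985 + 1150539/56 = 54051601931/2631160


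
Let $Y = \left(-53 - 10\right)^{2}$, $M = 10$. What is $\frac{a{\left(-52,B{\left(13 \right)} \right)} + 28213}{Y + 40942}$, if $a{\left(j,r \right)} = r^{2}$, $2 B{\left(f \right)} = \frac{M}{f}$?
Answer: $\frac{4768022}{7589959} \approx 0.6282$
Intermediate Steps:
$B{\left(f \right)} = \frac{5}{f}$ ($B{\left(f \right)} = \frac{10 \frac{1}{f}}{2} = \frac{5}{f}$)
$Y = 3969$ ($Y = \left(-63\right)^{2} = 3969$)
$\frac{a{\left(-52,B{\left(13 \right)} \right)} + 28213}{Y + 40942} = \frac{\left(\frac{5}{13}\right)^{2} + 28213}{3969 + 40942} = \frac{\left(5 \cdot \frac{1}{13}\right)^{2} + 28213}{44911} = \left(\left(\frac{5}{13}\right)^{2} + 28213\right) \frac{1}{44911} = \left(\frac{25}{169} + 28213\right) \frac{1}{44911} = \frac{4768022}{169} \cdot \frac{1}{44911} = \frac{4768022}{7589959}$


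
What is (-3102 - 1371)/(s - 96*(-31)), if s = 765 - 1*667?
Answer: -4473/3074 ≈ -1.4551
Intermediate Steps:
s = 98 (s = 765 - 667 = 98)
(-3102 - 1371)/(s - 96*(-31)) = (-3102 - 1371)/(98 - 96*(-31)) = -4473/(98 + 2976) = -4473/3074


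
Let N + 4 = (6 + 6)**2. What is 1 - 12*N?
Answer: -1679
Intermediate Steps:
N = 140 (N = -4 + (6 + 6)**2 = -4 + 12**2 = -4 + 144 = 140)
1 - 12*N = 1 - 12*140 = 1 - 1680 = -1679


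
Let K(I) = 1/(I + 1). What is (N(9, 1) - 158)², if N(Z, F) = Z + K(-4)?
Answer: 200704/9 ≈ 22300.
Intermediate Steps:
K(I) = 1/(1 + I)
N(Z, F) = -⅓ + Z (N(Z, F) = Z + 1/(1 - 4) = Z + 1/(-3) = Z - ⅓ = -⅓ + Z)
(N(9, 1) - 158)² = ((-⅓ + 9) - 158)² = (26/3 - 158)² = (-448/3)² = 200704/9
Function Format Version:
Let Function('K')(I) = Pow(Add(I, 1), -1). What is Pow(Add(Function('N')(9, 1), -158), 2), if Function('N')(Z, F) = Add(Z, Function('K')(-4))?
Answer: Rational(200704, 9) ≈ 22300.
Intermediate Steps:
Function('K')(I) = Pow(Add(1, I), -1)
Function('N')(Z, F) = Add(Rational(-1, 3), Z) (Function('N')(Z, F) = Add(Z, Pow(Add(1, -4), -1)) = Add(Z, Pow(-3, -1)) = Add(Z, Rational(-1, 3)) = Add(Rational(-1, 3), Z))
Pow(Add(Function('N')(9, 1), -158), 2) = Pow(Add(Add(Rational(-1, 3), 9), -158), 2) = Pow(Add(Rational(26, 3), -158), 2) = Pow(Rational(-448, 3), 2) = Rational(200704, 9)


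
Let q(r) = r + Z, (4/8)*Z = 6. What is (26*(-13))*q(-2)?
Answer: -3380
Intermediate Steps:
Z = 12 (Z = 2*6 = 12)
q(r) = 12 + r (q(r) = r + 12 = 12 + r)
(26*(-13))*q(-2) = (26*(-13))*(12 - 2) = -338*10 = -3380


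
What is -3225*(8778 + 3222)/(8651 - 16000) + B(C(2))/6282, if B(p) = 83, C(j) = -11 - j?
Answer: 243114009967/46166418 ≈ 5266.0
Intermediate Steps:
-3225*(8778 + 3222)/(8651 - 16000) + B(C(2))/6282 = -3225*(8778 + 3222)/(8651 - 16000) + 83/6282 = -3225/((-7349/12000)) + 83*(1/6282) = -3225/((-7349*1/12000)) + 83/6282 = -3225/(-7349/12000) + 83/6282 = -3225*(-12000/7349) + 83/6282 = 38700000/7349 + 83/6282 = 243114009967/46166418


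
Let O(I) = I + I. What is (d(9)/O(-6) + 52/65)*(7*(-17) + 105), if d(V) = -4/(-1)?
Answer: -98/15 ≈ -6.5333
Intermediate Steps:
O(I) = 2*I
d(V) = 4 (d(V) = -4*(-1) = 4)
(d(9)/O(-6) + 52/65)*(7*(-17) + 105) = (4/((2*(-6))) + 52/65)*(7*(-17) + 105) = (4/(-12) + 52*(1/65))*(-119 + 105) = (4*(-1/12) + 4/5)*(-14) = (-1/3 + 4/5)*(-14) = (7/15)*(-14) = -98/15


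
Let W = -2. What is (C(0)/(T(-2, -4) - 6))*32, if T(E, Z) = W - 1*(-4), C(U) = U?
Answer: 0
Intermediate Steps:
T(E, Z) = 2 (T(E, Z) = -2 - 1*(-4) = -2 + 4 = 2)
(C(0)/(T(-2, -4) - 6))*32 = (0/(2 - 6))*32 = (0/(-4))*32 = (0*(-1/4))*32 = 0*32 = 0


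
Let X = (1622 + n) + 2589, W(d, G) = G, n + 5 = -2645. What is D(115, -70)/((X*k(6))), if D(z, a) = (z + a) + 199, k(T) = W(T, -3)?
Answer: -244/4683 ≈ -0.052103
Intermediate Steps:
n = -2650 (n = -5 - 2645 = -2650)
k(T) = -3
D(z, a) = 199 + a + z (D(z, a) = (a + z) + 199 = 199 + a + z)
X = 1561 (X = (1622 - 2650) + 2589 = -1028 + 2589 = 1561)
D(115, -70)/((X*k(6))) = (199 - 70 + 115)/((1561*(-3))) = 244/(-4683) = 244*(-1/4683) = -244/4683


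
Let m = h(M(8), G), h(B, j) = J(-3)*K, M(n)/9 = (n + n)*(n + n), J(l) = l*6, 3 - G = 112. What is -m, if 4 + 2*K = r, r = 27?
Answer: 207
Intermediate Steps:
G = -109 (G = 3 - 1*112 = 3 - 112 = -109)
J(l) = 6*l
K = 23/2 (K = -2 + (1/2)*27 = -2 + 27/2 = 23/2 ≈ 11.500)
M(n) = 36*n**2 (M(n) = 9*((n + n)*(n + n)) = 9*((2*n)*(2*n)) = 9*(4*n**2) = 36*n**2)
h(B, j) = -207 (h(B, j) = (6*(-3))*(23/2) = -18*23/2 = -207)
m = -207
-m = -1*(-207) = 207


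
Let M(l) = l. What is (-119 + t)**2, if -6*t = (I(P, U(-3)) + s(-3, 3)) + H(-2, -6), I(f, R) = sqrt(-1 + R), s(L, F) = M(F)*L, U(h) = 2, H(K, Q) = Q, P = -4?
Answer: 122500/9 ≈ 13611.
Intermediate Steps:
s(L, F) = F*L
t = 7/3 (t = -((sqrt(-1 + 2) + 3*(-3)) - 6)/6 = -((sqrt(1) - 9) - 6)/6 = -((1 - 9) - 6)/6 = -(-8 - 6)/6 = -1/6*(-14) = 7/3 ≈ 2.3333)
(-119 + t)**2 = (-119 + 7/3)**2 = (-350/3)**2 = 122500/9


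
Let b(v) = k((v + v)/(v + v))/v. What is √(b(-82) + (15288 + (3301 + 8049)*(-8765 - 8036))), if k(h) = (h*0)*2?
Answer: I*√190676062 ≈ 13809.0*I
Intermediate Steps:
k(h) = 0 (k(h) = 0*2 = 0)
b(v) = 0 (b(v) = 0/v = 0)
√(b(-82) + (15288 + (3301 + 8049)*(-8765 - 8036))) = √(0 + (15288 + (3301 + 8049)*(-8765 - 8036))) = √(0 + (15288 + 11350*(-16801))) = √(0 + (15288 - 190691350)) = √(0 - 190676062) = √(-190676062) = I*√190676062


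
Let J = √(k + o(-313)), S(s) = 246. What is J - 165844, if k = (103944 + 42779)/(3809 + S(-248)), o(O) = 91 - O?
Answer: -165844 + 3*√804215985/4055 ≈ -1.6582e+5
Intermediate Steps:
k = 146723/4055 (k = (103944 + 42779)/(3809 + 246) = 146723/4055 ≈ 36.183)
J = 3*√804215985/4055 (J = √(146723/4055 + (91 - 1*(-313))) = √(146723/4055 + (91 + 313)) = √(146723/4055 + 404) = √(1784943/4055) = 3*√804215985/4055 ≈ 20.981)
J - 165844 = 3*√804215985/4055 - 165844 = -165844 + 3*√804215985/4055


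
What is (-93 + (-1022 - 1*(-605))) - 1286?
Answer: -1796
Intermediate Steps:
(-93 + (-1022 - 1*(-605))) - 1286 = (-93 + (-1022 + 605)) - 1286 = (-93 - 417) - 1286 = -510 - 1286 = -1796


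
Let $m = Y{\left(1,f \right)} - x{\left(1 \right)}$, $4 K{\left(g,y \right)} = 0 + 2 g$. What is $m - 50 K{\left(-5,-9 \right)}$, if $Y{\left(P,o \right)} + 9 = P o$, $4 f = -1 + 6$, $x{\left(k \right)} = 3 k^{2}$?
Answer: $\frac{457}{4} \approx 114.25$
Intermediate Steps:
$f = \frac{5}{4}$ ($f = \frac{-1 + 6}{4} = \frac{1}{4} \cdot 5 = \frac{5}{4} \approx 1.25$)
$Y{\left(P,o \right)} = -9 + P o$
$K{\left(g,y \right)} = \frac{g}{2}$ ($K{\left(g,y \right)} = \frac{0 + 2 g}{4} = \frac{2 g}{4} = \frac{g}{2}$)
$m = - \frac{43}{4}$ ($m = \left(-9 + 1 \cdot \frac{5}{4}\right) - 3 \cdot 1^{2} = \left(-9 + \frac{5}{4}\right) - 3 \cdot 1 = - \frac{31}{4} - 3 = - \frac{43}{4} \approx -10.75$)
$m - 50 K{\left(-5,-9 \right)} = - \frac{43}{4} - 50 \cdot \frac{1}{2} \left(-5\right) = - \frac{43}{4} - -125 = - \frac{43}{4} + 125 = \frac{457}{4}$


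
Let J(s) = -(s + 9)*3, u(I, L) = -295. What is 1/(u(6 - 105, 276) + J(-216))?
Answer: 1/326 ≈ 0.0030675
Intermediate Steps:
J(s) = -27 - 3*s (J(s) = -(9 + s)*3 = -(27 + 3*s) = -27 - 3*s)
1/(u(6 - 105, 276) + J(-216)) = 1/(-295 + (-27 - 3*(-216))) = 1/(-295 + (-27 + 648)) = 1/(-295 + 621) = 1/326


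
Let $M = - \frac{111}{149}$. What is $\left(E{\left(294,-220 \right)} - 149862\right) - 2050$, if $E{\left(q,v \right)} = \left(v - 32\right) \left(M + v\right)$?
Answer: $- \frac{14346356}{149} \approx -96284.0$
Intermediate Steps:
$M = - \frac{111}{149}$ ($M = \left(-111\right) \frac{1}{149} = - \frac{111}{149} \approx -0.74497$)
$E{\left(q,v \right)} = \left(-32 + v\right) \left(- \frac{111}{149} + v\right)$ ($E{\left(q,v \right)} = \left(v - 32\right) \left(- \frac{111}{149} + v\right) = \left(-32 + v\right) \left(- \frac{111}{149} + v\right)$)
$\left(E{\left(294,-220 \right)} - 149862\right) - 2050 = \left(\left(\frac{3552}{149} + \left(-220\right)^{2} - - \frac{1073380}{149}\right) - 149862\right) - 2050 = \left(\left(\frac{3552}{149} + 48400 + \frac{1073380}{149}\right) - 149862\right) - 2050 = \left(\frac{8288532}{149} - 149862\right) - 2050 = - \frac{14040906}{149} - 2050 = - \frac{14346356}{149}$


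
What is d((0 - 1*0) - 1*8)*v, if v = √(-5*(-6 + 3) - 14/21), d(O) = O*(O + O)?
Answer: 128*√129/3 ≈ 484.60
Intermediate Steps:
d(O) = 2*O² (d(O) = O*(2*O) = 2*O²)
v = √129/3 (v = √(-5*(-3) - 14*1/21) = √(15 - ⅔) = √(43/3) = √129/3 ≈ 3.7859)
d((0 - 1*0) - 1*8)*v = (2*((0 - 1*0) - 1*8)²)*(√129/3) = (2*((0 + 0) - 8)²)*(√129/3) = (2*(0 - 8)²)*(√129/3) = (2*(-8)²)*(√129/3) = (2*64)*(√129/3) = 128*(√129/3) = 128*√129/3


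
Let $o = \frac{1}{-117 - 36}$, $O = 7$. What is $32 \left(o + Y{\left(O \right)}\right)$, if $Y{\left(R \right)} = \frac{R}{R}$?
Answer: $\frac{4864}{153} \approx 31.791$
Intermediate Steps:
$o = - \frac{1}{153}$ ($o = \frac{1}{-153} = - \frac{1}{153} \approx -0.0065359$)
$Y{\left(R \right)} = 1$
$32 \left(o + Y{\left(O \right)}\right) = 32 \left(- \frac{1}{153} + 1\right) = 32 \cdot \frac{152}{153} = \frac{4864}{153}$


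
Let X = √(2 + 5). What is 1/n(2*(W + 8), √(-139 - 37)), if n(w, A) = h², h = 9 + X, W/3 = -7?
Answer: (9 + √7)⁻² ≈ 0.0073734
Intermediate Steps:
W = -21 (W = 3*(-7) = -21)
X = √7 ≈ 2.6458
h = 9 + √7 ≈ 11.646
n(w, A) = (9 + √7)²
1/n(2*(W + 8), √(-139 - 37)) = 1/((9 + √7)²) = (9 + √7)⁻²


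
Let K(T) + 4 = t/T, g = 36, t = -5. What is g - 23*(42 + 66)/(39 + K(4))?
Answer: -188/5 ≈ -37.600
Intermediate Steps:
K(T) = -4 - 5/T
g - 23*(42 + 66)/(39 + K(4)) = 36 - 23*(42 + 66)/(39 + (-4 - 5/4)) = 36 - 2484/(39 + (-4 - 5*¼)) = 36 - 2484/(39 + (-4 - 5/4)) = 36 - 2484/(39 - 21/4) = 36 - 2484/135/4 = 36 - 2484*4/135 = 36 - 23*16/5 = 36 - 368/5 = -188/5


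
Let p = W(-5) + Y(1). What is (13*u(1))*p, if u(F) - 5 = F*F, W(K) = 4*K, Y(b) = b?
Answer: -1482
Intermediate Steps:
p = -19 (p = 4*(-5) + 1 = -20 + 1 = -19)
u(F) = 5 + F² (u(F) = 5 + F*F = 5 + F²)
(13*u(1))*p = (13*(5 + 1²))*(-19) = (13*(5 + 1))*(-19) = (13*6)*(-19) = 78*(-19) = -1482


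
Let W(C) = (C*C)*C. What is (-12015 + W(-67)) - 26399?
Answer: -339177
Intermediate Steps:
W(C) = C**3 (W(C) = C**2*C = C**3)
(-12015 + W(-67)) - 26399 = (-12015 + (-67)**3) - 26399 = (-12015 - 300763) - 26399 = -312778 - 26399 = -339177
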